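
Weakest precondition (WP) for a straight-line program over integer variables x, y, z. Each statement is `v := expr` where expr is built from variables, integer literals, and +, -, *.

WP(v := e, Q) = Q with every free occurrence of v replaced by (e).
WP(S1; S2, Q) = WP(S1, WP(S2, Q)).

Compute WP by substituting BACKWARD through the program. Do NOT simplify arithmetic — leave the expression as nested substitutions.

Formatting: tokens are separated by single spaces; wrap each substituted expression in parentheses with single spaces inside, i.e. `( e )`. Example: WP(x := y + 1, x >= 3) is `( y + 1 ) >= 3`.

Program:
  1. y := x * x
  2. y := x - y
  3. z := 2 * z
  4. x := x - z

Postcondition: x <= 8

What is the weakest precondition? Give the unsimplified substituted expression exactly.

Answer: ( x - ( 2 * z ) ) <= 8

Derivation:
post: x <= 8
stmt 4: x := x - z  -- replace 1 occurrence(s) of x with (x - z)
  => ( x - z ) <= 8
stmt 3: z := 2 * z  -- replace 1 occurrence(s) of z with (2 * z)
  => ( x - ( 2 * z ) ) <= 8
stmt 2: y := x - y  -- replace 0 occurrence(s) of y with (x - y)
  => ( x - ( 2 * z ) ) <= 8
stmt 1: y := x * x  -- replace 0 occurrence(s) of y with (x * x)
  => ( x - ( 2 * z ) ) <= 8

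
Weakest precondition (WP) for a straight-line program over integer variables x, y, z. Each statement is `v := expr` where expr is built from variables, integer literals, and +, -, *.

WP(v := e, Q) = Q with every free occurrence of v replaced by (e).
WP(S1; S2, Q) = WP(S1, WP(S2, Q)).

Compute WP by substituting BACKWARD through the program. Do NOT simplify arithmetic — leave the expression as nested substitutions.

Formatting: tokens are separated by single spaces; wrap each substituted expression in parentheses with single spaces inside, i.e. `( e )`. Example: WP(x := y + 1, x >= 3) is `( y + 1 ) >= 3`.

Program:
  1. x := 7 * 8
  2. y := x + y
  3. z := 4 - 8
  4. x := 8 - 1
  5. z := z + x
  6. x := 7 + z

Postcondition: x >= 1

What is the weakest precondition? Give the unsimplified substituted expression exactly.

post: x >= 1
stmt 6: x := 7 + z  -- replace 1 occurrence(s) of x with (7 + z)
  => ( 7 + z ) >= 1
stmt 5: z := z + x  -- replace 1 occurrence(s) of z with (z + x)
  => ( 7 + ( z + x ) ) >= 1
stmt 4: x := 8 - 1  -- replace 1 occurrence(s) of x with (8 - 1)
  => ( 7 + ( z + ( 8 - 1 ) ) ) >= 1
stmt 3: z := 4 - 8  -- replace 1 occurrence(s) of z with (4 - 8)
  => ( 7 + ( ( 4 - 8 ) + ( 8 - 1 ) ) ) >= 1
stmt 2: y := x + y  -- replace 0 occurrence(s) of y with (x + y)
  => ( 7 + ( ( 4 - 8 ) + ( 8 - 1 ) ) ) >= 1
stmt 1: x := 7 * 8  -- replace 0 occurrence(s) of x with (7 * 8)
  => ( 7 + ( ( 4 - 8 ) + ( 8 - 1 ) ) ) >= 1

Answer: ( 7 + ( ( 4 - 8 ) + ( 8 - 1 ) ) ) >= 1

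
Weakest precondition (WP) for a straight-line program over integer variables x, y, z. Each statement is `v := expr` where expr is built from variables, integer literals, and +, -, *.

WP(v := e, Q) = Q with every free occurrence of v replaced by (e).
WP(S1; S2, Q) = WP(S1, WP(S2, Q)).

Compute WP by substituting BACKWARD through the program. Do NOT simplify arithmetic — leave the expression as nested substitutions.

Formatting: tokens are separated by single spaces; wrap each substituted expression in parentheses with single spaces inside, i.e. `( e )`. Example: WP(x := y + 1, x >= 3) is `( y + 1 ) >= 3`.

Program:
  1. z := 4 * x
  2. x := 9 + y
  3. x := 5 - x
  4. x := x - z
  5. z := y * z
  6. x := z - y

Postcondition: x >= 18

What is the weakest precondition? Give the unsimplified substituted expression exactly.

Answer: ( ( y * ( 4 * x ) ) - y ) >= 18

Derivation:
post: x >= 18
stmt 6: x := z - y  -- replace 1 occurrence(s) of x with (z - y)
  => ( z - y ) >= 18
stmt 5: z := y * z  -- replace 1 occurrence(s) of z with (y * z)
  => ( ( y * z ) - y ) >= 18
stmt 4: x := x - z  -- replace 0 occurrence(s) of x with (x - z)
  => ( ( y * z ) - y ) >= 18
stmt 3: x := 5 - x  -- replace 0 occurrence(s) of x with (5 - x)
  => ( ( y * z ) - y ) >= 18
stmt 2: x := 9 + y  -- replace 0 occurrence(s) of x with (9 + y)
  => ( ( y * z ) - y ) >= 18
stmt 1: z := 4 * x  -- replace 1 occurrence(s) of z with (4 * x)
  => ( ( y * ( 4 * x ) ) - y ) >= 18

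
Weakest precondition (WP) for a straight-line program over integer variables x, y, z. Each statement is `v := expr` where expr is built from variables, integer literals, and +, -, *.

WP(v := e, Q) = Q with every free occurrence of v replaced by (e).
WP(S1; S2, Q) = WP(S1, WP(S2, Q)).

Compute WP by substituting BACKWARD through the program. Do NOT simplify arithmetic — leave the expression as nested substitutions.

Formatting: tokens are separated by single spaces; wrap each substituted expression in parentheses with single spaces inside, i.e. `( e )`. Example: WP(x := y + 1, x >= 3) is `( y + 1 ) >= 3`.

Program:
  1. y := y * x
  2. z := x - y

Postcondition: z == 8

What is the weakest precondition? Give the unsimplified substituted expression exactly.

Answer: ( x - ( y * x ) ) == 8

Derivation:
post: z == 8
stmt 2: z := x - y  -- replace 1 occurrence(s) of z with (x - y)
  => ( x - y ) == 8
stmt 1: y := y * x  -- replace 1 occurrence(s) of y with (y * x)
  => ( x - ( y * x ) ) == 8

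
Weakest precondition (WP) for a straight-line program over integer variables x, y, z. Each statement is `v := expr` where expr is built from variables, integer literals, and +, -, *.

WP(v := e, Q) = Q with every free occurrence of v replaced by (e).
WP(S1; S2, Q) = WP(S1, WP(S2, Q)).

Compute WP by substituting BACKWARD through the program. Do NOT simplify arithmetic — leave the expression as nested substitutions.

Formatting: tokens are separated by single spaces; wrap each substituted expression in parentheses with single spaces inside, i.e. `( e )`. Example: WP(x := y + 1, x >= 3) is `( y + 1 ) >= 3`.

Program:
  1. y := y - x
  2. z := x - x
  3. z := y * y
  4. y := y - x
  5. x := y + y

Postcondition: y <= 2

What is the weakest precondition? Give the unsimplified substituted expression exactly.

Answer: ( ( y - x ) - x ) <= 2

Derivation:
post: y <= 2
stmt 5: x := y + y  -- replace 0 occurrence(s) of x with (y + y)
  => y <= 2
stmt 4: y := y - x  -- replace 1 occurrence(s) of y with (y - x)
  => ( y - x ) <= 2
stmt 3: z := y * y  -- replace 0 occurrence(s) of z with (y * y)
  => ( y - x ) <= 2
stmt 2: z := x - x  -- replace 0 occurrence(s) of z with (x - x)
  => ( y - x ) <= 2
stmt 1: y := y - x  -- replace 1 occurrence(s) of y with (y - x)
  => ( ( y - x ) - x ) <= 2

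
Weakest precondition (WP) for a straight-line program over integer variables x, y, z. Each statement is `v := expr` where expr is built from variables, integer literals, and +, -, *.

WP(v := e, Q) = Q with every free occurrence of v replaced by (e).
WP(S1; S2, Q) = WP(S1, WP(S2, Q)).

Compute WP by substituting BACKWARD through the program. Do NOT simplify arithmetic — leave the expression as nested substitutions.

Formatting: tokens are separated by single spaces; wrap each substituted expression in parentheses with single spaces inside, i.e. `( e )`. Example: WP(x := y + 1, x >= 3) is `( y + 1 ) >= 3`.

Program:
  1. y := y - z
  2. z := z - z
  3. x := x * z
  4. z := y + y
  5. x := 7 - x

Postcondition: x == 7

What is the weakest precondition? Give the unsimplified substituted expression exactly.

Answer: ( 7 - ( x * ( z - z ) ) ) == 7

Derivation:
post: x == 7
stmt 5: x := 7 - x  -- replace 1 occurrence(s) of x with (7 - x)
  => ( 7 - x ) == 7
stmt 4: z := y + y  -- replace 0 occurrence(s) of z with (y + y)
  => ( 7 - x ) == 7
stmt 3: x := x * z  -- replace 1 occurrence(s) of x with (x * z)
  => ( 7 - ( x * z ) ) == 7
stmt 2: z := z - z  -- replace 1 occurrence(s) of z with (z - z)
  => ( 7 - ( x * ( z - z ) ) ) == 7
stmt 1: y := y - z  -- replace 0 occurrence(s) of y with (y - z)
  => ( 7 - ( x * ( z - z ) ) ) == 7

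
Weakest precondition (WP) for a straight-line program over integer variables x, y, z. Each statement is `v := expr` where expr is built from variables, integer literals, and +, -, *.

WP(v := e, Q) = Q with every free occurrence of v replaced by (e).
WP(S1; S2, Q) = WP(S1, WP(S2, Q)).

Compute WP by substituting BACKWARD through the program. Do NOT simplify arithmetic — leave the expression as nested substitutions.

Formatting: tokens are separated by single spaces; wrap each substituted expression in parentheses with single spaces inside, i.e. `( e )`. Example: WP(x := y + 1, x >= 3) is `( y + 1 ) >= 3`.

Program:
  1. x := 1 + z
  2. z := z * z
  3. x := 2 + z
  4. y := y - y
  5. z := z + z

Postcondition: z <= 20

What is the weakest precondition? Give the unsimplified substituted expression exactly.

Answer: ( ( z * z ) + ( z * z ) ) <= 20

Derivation:
post: z <= 20
stmt 5: z := z + z  -- replace 1 occurrence(s) of z with (z + z)
  => ( z + z ) <= 20
stmt 4: y := y - y  -- replace 0 occurrence(s) of y with (y - y)
  => ( z + z ) <= 20
stmt 3: x := 2 + z  -- replace 0 occurrence(s) of x with (2 + z)
  => ( z + z ) <= 20
stmt 2: z := z * z  -- replace 2 occurrence(s) of z with (z * z)
  => ( ( z * z ) + ( z * z ) ) <= 20
stmt 1: x := 1 + z  -- replace 0 occurrence(s) of x with (1 + z)
  => ( ( z * z ) + ( z * z ) ) <= 20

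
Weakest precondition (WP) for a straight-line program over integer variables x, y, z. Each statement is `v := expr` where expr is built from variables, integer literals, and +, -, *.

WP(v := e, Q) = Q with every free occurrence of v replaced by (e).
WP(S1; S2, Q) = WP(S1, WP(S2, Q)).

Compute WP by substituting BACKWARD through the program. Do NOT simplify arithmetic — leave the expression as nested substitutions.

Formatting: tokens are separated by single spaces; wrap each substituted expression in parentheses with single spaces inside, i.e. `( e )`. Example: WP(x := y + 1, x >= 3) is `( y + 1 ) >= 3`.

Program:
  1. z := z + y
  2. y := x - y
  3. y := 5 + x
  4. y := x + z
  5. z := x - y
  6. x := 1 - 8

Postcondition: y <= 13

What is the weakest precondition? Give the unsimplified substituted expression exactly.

Answer: ( x + ( z + y ) ) <= 13

Derivation:
post: y <= 13
stmt 6: x := 1 - 8  -- replace 0 occurrence(s) of x with (1 - 8)
  => y <= 13
stmt 5: z := x - y  -- replace 0 occurrence(s) of z with (x - y)
  => y <= 13
stmt 4: y := x + z  -- replace 1 occurrence(s) of y with (x + z)
  => ( x + z ) <= 13
stmt 3: y := 5 + x  -- replace 0 occurrence(s) of y with (5 + x)
  => ( x + z ) <= 13
stmt 2: y := x - y  -- replace 0 occurrence(s) of y with (x - y)
  => ( x + z ) <= 13
stmt 1: z := z + y  -- replace 1 occurrence(s) of z with (z + y)
  => ( x + ( z + y ) ) <= 13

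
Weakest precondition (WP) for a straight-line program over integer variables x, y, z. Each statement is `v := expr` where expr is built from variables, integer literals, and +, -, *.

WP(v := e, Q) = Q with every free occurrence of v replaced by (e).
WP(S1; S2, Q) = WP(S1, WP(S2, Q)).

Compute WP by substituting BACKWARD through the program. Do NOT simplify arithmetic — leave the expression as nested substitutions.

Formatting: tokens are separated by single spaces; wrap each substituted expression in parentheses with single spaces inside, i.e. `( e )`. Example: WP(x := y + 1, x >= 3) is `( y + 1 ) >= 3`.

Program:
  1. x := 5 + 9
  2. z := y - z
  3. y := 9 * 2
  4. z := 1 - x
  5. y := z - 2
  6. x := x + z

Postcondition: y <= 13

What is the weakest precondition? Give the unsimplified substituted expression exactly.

post: y <= 13
stmt 6: x := x + z  -- replace 0 occurrence(s) of x with (x + z)
  => y <= 13
stmt 5: y := z - 2  -- replace 1 occurrence(s) of y with (z - 2)
  => ( z - 2 ) <= 13
stmt 4: z := 1 - x  -- replace 1 occurrence(s) of z with (1 - x)
  => ( ( 1 - x ) - 2 ) <= 13
stmt 3: y := 9 * 2  -- replace 0 occurrence(s) of y with (9 * 2)
  => ( ( 1 - x ) - 2 ) <= 13
stmt 2: z := y - z  -- replace 0 occurrence(s) of z with (y - z)
  => ( ( 1 - x ) - 2 ) <= 13
stmt 1: x := 5 + 9  -- replace 1 occurrence(s) of x with (5 + 9)
  => ( ( 1 - ( 5 + 9 ) ) - 2 ) <= 13

Answer: ( ( 1 - ( 5 + 9 ) ) - 2 ) <= 13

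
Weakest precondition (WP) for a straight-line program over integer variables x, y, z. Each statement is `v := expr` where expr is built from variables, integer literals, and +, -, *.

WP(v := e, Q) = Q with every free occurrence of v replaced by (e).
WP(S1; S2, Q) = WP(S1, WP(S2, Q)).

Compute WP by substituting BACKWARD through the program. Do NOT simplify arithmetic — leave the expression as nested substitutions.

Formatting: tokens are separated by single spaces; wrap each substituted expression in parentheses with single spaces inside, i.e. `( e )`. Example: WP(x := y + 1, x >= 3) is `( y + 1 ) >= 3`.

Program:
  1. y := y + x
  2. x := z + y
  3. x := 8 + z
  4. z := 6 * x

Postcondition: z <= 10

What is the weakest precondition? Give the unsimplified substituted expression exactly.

post: z <= 10
stmt 4: z := 6 * x  -- replace 1 occurrence(s) of z with (6 * x)
  => ( 6 * x ) <= 10
stmt 3: x := 8 + z  -- replace 1 occurrence(s) of x with (8 + z)
  => ( 6 * ( 8 + z ) ) <= 10
stmt 2: x := z + y  -- replace 0 occurrence(s) of x with (z + y)
  => ( 6 * ( 8 + z ) ) <= 10
stmt 1: y := y + x  -- replace 0 occurrence(s) of y with (y + x)
  => ( 6 * ( 8 + z ) ) <= 10

Answer: ( 6 * ( 8 + z ) ) <= 10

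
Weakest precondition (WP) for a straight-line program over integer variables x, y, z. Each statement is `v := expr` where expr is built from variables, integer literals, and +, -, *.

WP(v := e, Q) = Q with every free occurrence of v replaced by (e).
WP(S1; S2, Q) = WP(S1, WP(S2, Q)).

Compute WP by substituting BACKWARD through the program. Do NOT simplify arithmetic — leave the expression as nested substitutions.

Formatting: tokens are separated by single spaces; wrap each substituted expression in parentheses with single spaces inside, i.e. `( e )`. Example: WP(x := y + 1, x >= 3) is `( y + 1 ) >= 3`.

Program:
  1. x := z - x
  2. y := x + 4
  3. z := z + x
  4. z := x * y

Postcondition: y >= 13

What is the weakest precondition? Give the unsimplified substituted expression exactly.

post: y >= 13
stmt 4: z := x * y  -- replace 0 occurrence(s) of z with (x * y)
  => y >= 13
stmt 3: z := z + x  -- replace 0 occurrence(s) of z with (z + x)
  => y >= 13
stmt 2: y := x + 4  -- replace 1 occurrence(s) of y with (x + 4)
  => ( x + 4 ) >= 13
stmt 1: x := z - x  -- replace 1 occurrence(s) of x with (z - x)
  => ( ( z - x ) + 4 ) >= 13

Answer: ( ( z - x ) + 4 ) >= 13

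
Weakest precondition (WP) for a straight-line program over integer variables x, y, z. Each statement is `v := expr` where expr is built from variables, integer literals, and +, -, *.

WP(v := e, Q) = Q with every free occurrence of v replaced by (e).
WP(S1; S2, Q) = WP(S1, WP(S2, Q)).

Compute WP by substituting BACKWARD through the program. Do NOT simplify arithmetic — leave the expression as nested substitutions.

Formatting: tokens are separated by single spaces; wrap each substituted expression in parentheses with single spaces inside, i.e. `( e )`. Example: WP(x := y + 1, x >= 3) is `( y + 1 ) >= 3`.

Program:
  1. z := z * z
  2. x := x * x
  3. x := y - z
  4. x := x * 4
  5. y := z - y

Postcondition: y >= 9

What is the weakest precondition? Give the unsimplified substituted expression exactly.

Answer: ( ( z * z ) - y ) >= 9

Derivation:
post: y >= 9
stmt 5: y := z - y  -- replace 1 occurrence(s) of y with (z - y)
  => ( z - y ) >= 9
stmt 4: x := x * 4  -- replace 0 occurrence(s) of x with (x * 4)
  => ( z - y ) >= 9
stmt 3: x := y - z  -- replace 0 occurrence(s) of x with (y - z)
  => ( z - y ) >= 9
stmt 2: x := x * x  -- replace 0 occurrence(s) of x with (x * x)
  => ( z - y ) >= 9
stmt 1: z := z * z  -- replace 1 occurrence(s) of z with (z * z)
  => ( ( z * z ) - y ) >= 9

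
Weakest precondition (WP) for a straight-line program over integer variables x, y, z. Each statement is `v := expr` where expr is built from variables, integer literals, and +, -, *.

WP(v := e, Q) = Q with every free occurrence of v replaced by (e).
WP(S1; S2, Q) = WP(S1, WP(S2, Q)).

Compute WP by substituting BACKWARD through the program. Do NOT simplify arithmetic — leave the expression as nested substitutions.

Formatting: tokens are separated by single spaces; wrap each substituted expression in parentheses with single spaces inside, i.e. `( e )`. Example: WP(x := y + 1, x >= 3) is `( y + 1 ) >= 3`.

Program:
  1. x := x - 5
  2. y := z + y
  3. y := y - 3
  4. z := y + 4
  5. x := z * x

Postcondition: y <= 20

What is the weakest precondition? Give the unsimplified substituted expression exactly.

Answer: ( ( z + y ) - 3 ) <= 20

Derivation:
post: y <= 20
stmt 5: x := z * x  -- replace 0 occurrence(s) of x with (z * x)
  => y <= 20
stmt 4: z := y + 4  -- replace 0 occurrence(s) of z with (y + 4)
  => y <= 20
stmt 3: y := y - 3  -- replace 1 occurrence(s) of y with (y - 3)
  => ( y - 3 ) <= 20
stmt 2: y := z + y  -- replace 1 occurrence(s) of y with (z + y)
  => ( ( z + y ) - 3 ) <= 20
stmt 1: x := x - 5  -- replace 0 occurrence(s) of x with (x - 5)
  => ( ( z + y ) - 3 ) <= 20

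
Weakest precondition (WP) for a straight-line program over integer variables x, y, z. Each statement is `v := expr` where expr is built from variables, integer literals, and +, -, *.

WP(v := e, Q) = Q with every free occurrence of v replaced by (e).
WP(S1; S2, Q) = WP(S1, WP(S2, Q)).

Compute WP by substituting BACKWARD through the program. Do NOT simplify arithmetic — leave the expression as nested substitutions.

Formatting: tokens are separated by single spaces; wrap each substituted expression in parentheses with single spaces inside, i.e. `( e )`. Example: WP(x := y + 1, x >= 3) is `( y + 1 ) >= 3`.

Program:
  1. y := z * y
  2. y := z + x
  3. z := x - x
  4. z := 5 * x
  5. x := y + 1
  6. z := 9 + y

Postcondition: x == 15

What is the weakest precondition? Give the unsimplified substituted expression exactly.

post: x == 15
stmt 6: z := 9 + y  -- replace 0 occurrence(s) of z with (9 + y)
  => x == 15
stmt 5: x := y + 1  -- replace 1 occurrence(s) of x with (y + 1)
  => ( y + 1 ) == 15
stmt 4: z := 5 * x  -- replace 0 occurrence(s) of z with (5 * x)
  => ( y + 1 ) == 15
stmt 3: z := x - x  -- replace 0 occurrence(s) of z with (x - x)
  => ( y + 1 ) == 15
stmt 2: y := z + x  -- replace 1 occurrence(s) of y with (z + x)
  => ( ( z + x ) + 1 ) == 15
stmt 1: y := z * y  -- replace 0 occurrence(s) of y with (z * y)
  => ( ( z + x ) + 1 ) == 15

Answer: ( ( z + x ) + 1 ) == 15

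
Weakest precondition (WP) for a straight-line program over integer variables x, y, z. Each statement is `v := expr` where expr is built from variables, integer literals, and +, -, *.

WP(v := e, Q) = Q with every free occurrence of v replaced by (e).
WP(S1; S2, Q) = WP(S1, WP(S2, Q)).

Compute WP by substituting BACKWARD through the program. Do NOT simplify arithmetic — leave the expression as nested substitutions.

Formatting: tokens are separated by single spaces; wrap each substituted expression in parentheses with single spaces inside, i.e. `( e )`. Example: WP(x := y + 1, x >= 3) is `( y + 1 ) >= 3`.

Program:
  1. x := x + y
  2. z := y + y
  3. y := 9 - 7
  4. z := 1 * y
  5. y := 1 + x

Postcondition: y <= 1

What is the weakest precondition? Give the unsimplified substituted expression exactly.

Answer: ( 1 + ( x + y ) ) <= 1

Derivation:
post: y <= 1
stmt 5: y := 1 + x  -- replace 1 occurrence(s) of y with (1 + x)
  => ( 1 + x ) <= 1
stmt 4: z := 1 * y  -- replace 0 occurrence(s) of z with (1 * y)
  => ( 1 + x ) <= 1
stmt 3: y := 9 - 7  -- replace 0 occurrence(s) of y with (9 - 7)
  => ( 1 + x ) <= 1
stmt 2: z := y + y  -- replace 0 occurrence(s) of z with (y + y)
  => ( 1 + x ) <= 1
stmt 1: x := x + y  -- replace 1 occurrence(s) of x with (x + y)
  => ( 1 + ( x + y ) ) <= 1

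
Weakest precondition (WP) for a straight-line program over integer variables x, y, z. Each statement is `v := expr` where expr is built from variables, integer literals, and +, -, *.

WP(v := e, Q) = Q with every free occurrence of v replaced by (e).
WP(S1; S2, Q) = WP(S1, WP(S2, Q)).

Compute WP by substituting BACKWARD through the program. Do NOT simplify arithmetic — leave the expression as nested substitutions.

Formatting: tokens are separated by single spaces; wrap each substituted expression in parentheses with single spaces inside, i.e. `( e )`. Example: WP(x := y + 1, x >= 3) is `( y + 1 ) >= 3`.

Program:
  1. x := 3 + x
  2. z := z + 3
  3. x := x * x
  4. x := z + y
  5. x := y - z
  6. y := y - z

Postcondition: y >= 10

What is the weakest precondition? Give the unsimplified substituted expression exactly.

Answer: ( y - ( z + 3 ) ) >= 10

Derivation:
post: y >= 10
stmt 6: y := y - z  -- replace 1 occurrence(s) of y with (y - z)
  => ( y - z ) >= 10
stmt 5: x := y - z  -- replace 0 occurrence(s) of x with (y - z)
  => ( y - z ) >= 10
stmt 4: x := z + y  -- replace 0 occurrence(s) of x with (z + y)
  => ( y - z ) >= 10
stmt 3: x := x * x  -- replace 0 occurrence(s) of x with (x * x)
  => ( y - z ) >= 10
stmt 2: z := z + 3  -- replace 1 occurrence(s) of z with (z + 3)
  => ( y - ( z + 3 ) ) >= 10
stmt 1: x := 3 + x  -- replace 0 occurrence(s) of x with (3 + x)
  => ( y - ( z + 3 ) ) >= 10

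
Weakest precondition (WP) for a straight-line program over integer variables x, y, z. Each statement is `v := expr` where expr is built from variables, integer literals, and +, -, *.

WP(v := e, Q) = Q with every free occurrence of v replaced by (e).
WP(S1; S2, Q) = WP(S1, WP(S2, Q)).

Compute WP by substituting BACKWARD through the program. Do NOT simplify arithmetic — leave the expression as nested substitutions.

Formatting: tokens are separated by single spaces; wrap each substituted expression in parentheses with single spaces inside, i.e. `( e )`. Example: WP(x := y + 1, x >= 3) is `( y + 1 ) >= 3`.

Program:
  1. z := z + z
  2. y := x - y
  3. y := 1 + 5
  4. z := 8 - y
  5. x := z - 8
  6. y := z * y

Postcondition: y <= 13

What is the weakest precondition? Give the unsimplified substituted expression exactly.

post: y <= 13
stmt 6: y := z * y  -- replace 1 occurrence(s) of y with (z * y)
  => ( z * y ) <= 13
stmt 5: x := z - 8  -- replace 0 occurrence(s) of x with (z - 8)
  => ( z * y ) <= 13
stmt 4: z := 8 - y  -- replace 1 occurrence(s) of z with (8 - y)
  => ( ( 8 - y ) * y ) <= 13
stmt 3: y := 1 + 5  -- replace 2 occurrence(s) of y with (1 + 5)
  => ( ( 8 - ( 1 + 5 ) ) * ( 1 + 5 ) ) <= 13
stmt 2: y := x - y  -- replace 0 occurrence(s) of y with (x - y)
  => ( ( 8 - ( 1 + 5 ) ) * ( 1 + 5 ) ) <= 13
stmt 1: z := z + z  -- replace 0 occurrence(s) of z with (z + z)
  => ( ( 8 - ( 1 + 5 ) ) * ( 1 + 5 ) ) <= 13

Answer: ( ( 8 - ( 1 + 5 ) ) * ( 1 + 5 ) ) <= 13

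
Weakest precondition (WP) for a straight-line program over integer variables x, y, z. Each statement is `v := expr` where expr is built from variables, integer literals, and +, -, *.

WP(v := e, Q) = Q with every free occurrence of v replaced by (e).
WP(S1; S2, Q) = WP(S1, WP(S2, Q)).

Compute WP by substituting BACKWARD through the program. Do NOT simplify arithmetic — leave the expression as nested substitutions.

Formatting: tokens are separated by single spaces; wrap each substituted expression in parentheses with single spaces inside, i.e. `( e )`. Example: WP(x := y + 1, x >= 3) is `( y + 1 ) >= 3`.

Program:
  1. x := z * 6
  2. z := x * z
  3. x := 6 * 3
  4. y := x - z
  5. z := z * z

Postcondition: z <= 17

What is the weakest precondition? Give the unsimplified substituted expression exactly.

Answer: ( ( ( z * 6 ) * z ) * ( ( z * 6 ) * z ) ) <= 17

Derivation:
post: z <= 17
stmt 5: z := z * z  -- replace 1 occurrence(s) of z with (z * z)
  => ( z * z ) <= 17
stmt 4: y := x - z  -- replace 0 occurrence(s) of y with (x - z)
  => ( z * z ) <= 17
stmt 3: x := 6 * 3  -- replace 0 occurrence(s) of x with (6 * 3)
  => ( z * z ) <= 17
stmt 2: z := x * z  -- replace 2 occurrence(s) of z with (x * z)
  => ( ( x * z ) * ( x * z ) ) <= 17
stmt 1: x := z * 6  -- replace 2 occurrence(s) of x with (z * 6)
  => ( ( ( z * 6 ) * z ) * ( ( z * 6 ) * z ) ) <= 17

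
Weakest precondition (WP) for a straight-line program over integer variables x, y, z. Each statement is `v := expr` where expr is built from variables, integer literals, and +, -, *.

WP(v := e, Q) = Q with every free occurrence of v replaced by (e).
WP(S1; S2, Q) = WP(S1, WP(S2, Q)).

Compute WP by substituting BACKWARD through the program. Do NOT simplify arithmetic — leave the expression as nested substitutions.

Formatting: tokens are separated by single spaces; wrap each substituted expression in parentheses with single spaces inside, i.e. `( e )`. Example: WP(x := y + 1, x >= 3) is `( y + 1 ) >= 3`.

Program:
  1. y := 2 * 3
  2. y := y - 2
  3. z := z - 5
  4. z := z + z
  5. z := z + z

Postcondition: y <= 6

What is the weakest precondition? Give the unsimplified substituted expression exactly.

post: y <= 6
stmt 5: z := z + z  -- replace 0 occurrence(s) of z with (z + z)
  => y <= 6
stmt 4: z := z + z  -- replace 0 occurrence(s) of z with (z + z)
  => y <= 6
stmt 3: z := z - 5  -- replace 0 occurrence(s) of z with (z - 5)
  => y <= 6
stmt 2: y := y - 2  -- replace 1 occurrence(s) of y with (y - 2)
  => ( y - 2 ) <= 6
stmt 1: y := 2 * 3  -- replace 1 occurrence(s) of y with (2 * 3)
  => ( ( 2 * 3 ) - 2 ) <= 6

Answer: ( ( 2 * 3 ) - 2 ) <= 6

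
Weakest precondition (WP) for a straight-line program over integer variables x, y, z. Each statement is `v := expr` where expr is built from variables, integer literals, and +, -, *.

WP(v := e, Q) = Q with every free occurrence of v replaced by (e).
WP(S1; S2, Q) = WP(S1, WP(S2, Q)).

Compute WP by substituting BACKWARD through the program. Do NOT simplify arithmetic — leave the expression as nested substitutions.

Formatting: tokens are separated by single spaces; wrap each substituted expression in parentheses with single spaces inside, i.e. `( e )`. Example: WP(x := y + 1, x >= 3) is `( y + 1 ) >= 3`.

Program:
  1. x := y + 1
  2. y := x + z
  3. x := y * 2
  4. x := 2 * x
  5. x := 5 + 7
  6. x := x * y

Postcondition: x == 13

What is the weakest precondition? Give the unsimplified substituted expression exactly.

post: x == 13
stmt 6: x := x * y  -- replace 1 occurrence(s) of x with (x * y)
  => ( x * y ) == 13
stmt 5: x := 5 + 7  -- replace 1 occurrence(s) of x with (5 + 7)
  => ( ( 5 + 7 ) * y ) == 13
stmt 4: x := 2 * x  -- replace 0 occurrence(s) of x with (2 * x)
  => ( ( 5 + 7 ) * y ) == 13
stmt 3: x := y * 2  -- replace 0 occurrence(s) of x with (y * 2)
  => ( ( 5 + 7 ) * y ) == 13
stmt 2: y := x + z  -- replace 1 occurrence(s) of y with (x + z)
  => ( ( 5 + 7 ) * ( x + z ) ) == 13
stmt 1: x := y + 1  -- replace 1 occurrence(s) of x with (y + 1)
  => ( ( 5 + 7 ) * ( ( y + 1 ) + z ) ) == 13

Answer: ( ( 5 + 7 ) * ( ( y + 1 ) + z ) ) == 13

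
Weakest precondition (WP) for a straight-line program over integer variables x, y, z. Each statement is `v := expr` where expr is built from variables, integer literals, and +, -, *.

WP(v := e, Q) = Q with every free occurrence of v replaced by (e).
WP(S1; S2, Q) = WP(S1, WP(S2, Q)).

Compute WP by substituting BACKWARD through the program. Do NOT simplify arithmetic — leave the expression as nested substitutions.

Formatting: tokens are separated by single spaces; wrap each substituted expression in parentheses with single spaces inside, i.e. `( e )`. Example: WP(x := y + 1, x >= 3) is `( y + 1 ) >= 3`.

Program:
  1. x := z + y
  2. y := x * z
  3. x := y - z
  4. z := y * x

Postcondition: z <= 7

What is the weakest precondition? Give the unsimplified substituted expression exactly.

Answer: ( ( ( z + y ) * z ) * ( ( ( z + y ) * z ) - z ) ) <= 7

Derivation:
post: z <= 7
stmt 4: z := y * x  -- replace 1 occurrence(s) of z with (y * x)
  => ( y * x ) <= 7
stmt 3: x := y - z  -- replace 1 occurrence(s) of x with (y - z)
  => ( y * ( y - z ) ) <= 7
stmt 2: y := x * z  -- replace 2 occurrence(s) of y with (x * z)
  => ( ( x * z ) * ( ( x * z ) - z ) ) <= 7
stmt 1: x := z + y  -- replace 2 occurrence(s) of x with (z + y)
  => ( ( ( z + y ) * z ) * ( ( ( z + y ) * z ) - z ) ) <= 7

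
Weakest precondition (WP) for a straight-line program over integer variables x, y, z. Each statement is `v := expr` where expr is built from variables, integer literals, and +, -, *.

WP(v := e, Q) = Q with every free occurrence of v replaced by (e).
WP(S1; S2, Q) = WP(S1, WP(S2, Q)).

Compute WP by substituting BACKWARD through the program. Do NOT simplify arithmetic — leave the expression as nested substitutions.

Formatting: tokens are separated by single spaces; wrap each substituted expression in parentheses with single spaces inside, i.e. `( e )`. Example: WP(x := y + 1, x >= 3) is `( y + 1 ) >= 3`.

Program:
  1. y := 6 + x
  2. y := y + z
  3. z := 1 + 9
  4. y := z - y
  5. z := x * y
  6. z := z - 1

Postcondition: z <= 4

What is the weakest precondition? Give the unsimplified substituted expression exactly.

post: z <= 4
stmt 6: z := z - 1  -- replace 1 occurrence(s) of z with (z - 1)
  => ( z - 1 ) <= 4
stmt 5: z := x * y  -- replace 1 occurrence(s) of z with (x * y)
  => ( ( x * y ) - 1 ) <= 4
stmt 4: y := z - y  -- replace 1 occurrence(s) of y with (z - y)
  => ( ( x * ( z - y ) ) - 1 ) <= 4
stmt 3: z := 1 + 9  -- replace 1 occurrence(s) of z with (1 + 9)
  => ( ( x * ( ( 1 + 9 ) - y ) ) - 1 ) <= 4
stmt 2: y := y + z  -- replace 1 occurrence(s) of y with (y + z)
  => ( ( x * ( ( 1 + 9 ) - ( y + z ) ) ) - 1 ) <= 4
stmt 1: y := 6 + x  -- replace 1 occurrence(s) of y with (6 + x)
  => ( ( x * ( ( 1 + 9 ) - ( ( 6 + x ) + z ) ) ) - 1 ) <= 4

Answer: ( ( x * ( ( 1 + 9 ) - ( ( 6 + x ) + z ) ) ) - 1 ) <= 4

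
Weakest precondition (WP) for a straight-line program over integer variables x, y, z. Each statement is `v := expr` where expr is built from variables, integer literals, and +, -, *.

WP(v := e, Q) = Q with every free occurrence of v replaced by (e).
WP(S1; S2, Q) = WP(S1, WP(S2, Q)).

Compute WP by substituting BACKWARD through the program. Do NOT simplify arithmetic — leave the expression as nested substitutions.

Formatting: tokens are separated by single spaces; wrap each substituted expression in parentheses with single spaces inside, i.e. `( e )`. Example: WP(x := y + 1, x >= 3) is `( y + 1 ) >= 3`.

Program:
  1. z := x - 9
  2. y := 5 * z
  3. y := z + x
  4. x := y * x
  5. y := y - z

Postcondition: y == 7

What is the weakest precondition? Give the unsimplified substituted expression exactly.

post: y == 7
stmt 5: y := y - z  -- replace 1 occurrence(s) of y with (y - z)
  => ( y - z ) == 7
stmt 4: x := y * x  -- replace 0 occurrence(s) of x with (y * x)
  => ( y - z ) == 7
stmt 3: y := z + x  -- replace 1 occurrence(s) of y with (z + x)
  => ( ( z + x ) - z ) == 7
stmt 2: y := 5 * z  -- replace 0 occurrence(s) of y with (5 * z)
  => ( ( z + x ) - z ) == 7
stmt 1: z := x - 9  -- replace 2 occurrence(s) of z with (x - 9)
  => ( ( ( x - 9 ) + x ) - ( x - 9 ) ) == 7

Answer: ( ( ( x - 9 ) + x ) - ( x - 9 ) ) == 7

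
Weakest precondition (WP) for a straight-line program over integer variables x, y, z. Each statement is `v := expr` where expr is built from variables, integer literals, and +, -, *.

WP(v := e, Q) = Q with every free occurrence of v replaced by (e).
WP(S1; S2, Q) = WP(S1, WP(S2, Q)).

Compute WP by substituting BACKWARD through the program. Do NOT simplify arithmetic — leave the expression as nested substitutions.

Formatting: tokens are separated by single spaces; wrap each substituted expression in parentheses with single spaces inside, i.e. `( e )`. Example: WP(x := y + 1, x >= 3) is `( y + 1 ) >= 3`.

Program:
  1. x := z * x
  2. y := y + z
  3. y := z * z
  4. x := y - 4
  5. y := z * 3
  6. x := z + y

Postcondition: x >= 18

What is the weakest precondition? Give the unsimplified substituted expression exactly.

post: x >= 18
stmt 6: x := z + y  -- replace 1 occurrence(s) of x with (z + y)
  => ( z + y ) >= 18
stmt 5: y := z * 3  -- replace 1 occurrence(s) of y with (z * 3)
  => ( z + ( z * 3 ) ) >= 18
stmt 4: x := y - 4  -- replace 0 occurrence(s) of x with (y - 4)
  => ( z + ( z * 3 ) ) >= 18
stmt 3: y := z * z  -- replace 0 occurrence(s) of y with (z * z)
  => ( z + ( z * 3 ) ) >= 18
stmt 2: y := y + z  -- replace 0 occurrence(s) of y with (y + z)
  => ( z + ( z * 3 ) ) >= 18
stmt 1: x := z * x  -- replace 0 occurrence(s) of x with (z * x)
  => ( z + ( z * 3 ) ) >= 18

Answer: ( z + ( z * 3 ) ) >= 18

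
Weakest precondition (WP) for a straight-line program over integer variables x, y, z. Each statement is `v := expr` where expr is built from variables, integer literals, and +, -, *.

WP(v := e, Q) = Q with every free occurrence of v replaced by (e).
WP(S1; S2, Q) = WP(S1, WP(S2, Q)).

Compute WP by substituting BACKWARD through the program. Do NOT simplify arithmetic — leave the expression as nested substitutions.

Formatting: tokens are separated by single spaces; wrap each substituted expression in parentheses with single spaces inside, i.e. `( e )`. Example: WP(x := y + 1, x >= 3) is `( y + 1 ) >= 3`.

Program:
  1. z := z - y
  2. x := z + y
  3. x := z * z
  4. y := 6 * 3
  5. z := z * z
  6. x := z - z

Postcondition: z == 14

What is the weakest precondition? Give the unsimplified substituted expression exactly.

post: z == 14
stmt 6: x := z - z  -- replace 0 occurrence(s) of x with (z - z)
  => z == 14
stmt 5: z := z * z  -- replace 1 occurrence(s) of z with (z * z)
  => ( z * z ) == 14
stmt 4: y := 6 * 3  -- replace 0 occurrence(s) of y with (6 * 3)
  => ( z * z ) == 14
stmt 3: x := z * z  -- replace 0 occurrence(s) of x with (z * z)
  => ( z * z ) == 14
stmt 2: x := z + y  -- replace 0 occurrence(s) of x with (z + y)
  => ( z * z ) == 14
stmt 1: z := z - y  -- replace 2 occurrence(s) of z with (z - y)
  => ( ( z - y ) * ( z - y ) ) == 14

Answer: ( ( z - y ) * ( z - y ) ) == 14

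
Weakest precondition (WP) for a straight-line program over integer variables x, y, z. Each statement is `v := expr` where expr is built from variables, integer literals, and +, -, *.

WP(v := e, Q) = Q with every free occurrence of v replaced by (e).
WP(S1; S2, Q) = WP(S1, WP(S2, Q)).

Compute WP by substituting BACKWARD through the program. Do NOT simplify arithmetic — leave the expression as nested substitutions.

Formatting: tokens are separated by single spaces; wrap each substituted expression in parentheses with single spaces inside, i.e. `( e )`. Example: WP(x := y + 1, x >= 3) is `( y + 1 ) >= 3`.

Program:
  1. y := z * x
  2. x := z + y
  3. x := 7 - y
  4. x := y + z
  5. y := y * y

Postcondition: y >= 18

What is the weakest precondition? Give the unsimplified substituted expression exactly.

Answer: ( ( z * x ) * ( z * x ) ) >= 18

Derivation:
post: y >= 18
stmt 5: y := y * y  -- replace 1 occurrence(s) of y with (y * y)
  => ( y * y ) >= 18
stmt 4: x := y + z  -- replace 0 occurrence(s) of x with (y + z)
  => ( y * y ) >= 18
stmt 3: x := 7 - y  -- replace 0 occurrence(s) of x with (7 - y)
  => ( y * y ) >= 18
stmt 2: x := z + y  -- replace 0 occurrence(s) of x with (z + y)
  => ( y * y ) >= 18
stmt 1: y := z * x  -- replace 2 occurrence(s) of y with (z * x)
  => ( ( z * x ) * ( z * x ) ) >= 18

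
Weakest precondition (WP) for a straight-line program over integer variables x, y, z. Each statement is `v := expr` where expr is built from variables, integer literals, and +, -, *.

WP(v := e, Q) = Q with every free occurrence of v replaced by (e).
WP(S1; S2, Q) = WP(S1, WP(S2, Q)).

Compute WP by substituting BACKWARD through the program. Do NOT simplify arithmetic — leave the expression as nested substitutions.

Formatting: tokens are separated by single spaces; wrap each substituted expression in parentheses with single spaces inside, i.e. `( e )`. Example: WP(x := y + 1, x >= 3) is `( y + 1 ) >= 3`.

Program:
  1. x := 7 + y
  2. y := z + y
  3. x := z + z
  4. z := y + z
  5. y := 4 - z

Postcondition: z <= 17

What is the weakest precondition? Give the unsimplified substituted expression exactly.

Answer: ( ( z + y ) + z ) <= 17

Derivation:
post: z <= 17
stmt 5: y := 4 - z  -- replace 0 occurrence(s) of y with (4 - z)
  => z <= 17
stmt 4: z := y + z  -- replace 1 occurrence(s) of z with (y + z)
  => ( y + z ) <= 17
stmt 3: x := z + z  -- replace 0 occurrence(s) of x with (z + z)
  => ( y + z ) <= 17
stmt 2: y := z + y  -- replace 1 occurrence(s) of y with (z + y)
  => ( ( z + y ) + z ) <= 17
stmt 1: x := 7 + y  -- replace 0 occurrence(s) of x with (7 + y)
  => ( ( z + y ) + z ) <= 17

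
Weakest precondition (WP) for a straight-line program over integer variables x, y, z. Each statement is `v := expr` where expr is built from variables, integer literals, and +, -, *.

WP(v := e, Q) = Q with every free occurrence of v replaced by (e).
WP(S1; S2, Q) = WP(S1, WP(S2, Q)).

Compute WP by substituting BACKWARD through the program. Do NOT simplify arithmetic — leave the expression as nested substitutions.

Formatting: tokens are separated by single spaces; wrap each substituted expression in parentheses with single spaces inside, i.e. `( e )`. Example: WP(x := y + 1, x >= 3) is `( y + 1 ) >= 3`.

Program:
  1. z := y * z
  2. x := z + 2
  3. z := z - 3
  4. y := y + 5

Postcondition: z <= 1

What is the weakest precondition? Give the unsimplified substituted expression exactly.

post: z <= 1
stmt 4: y := y + 5  -- replace 0 occurrence(s) of y with (y + 5)
  => z <= 1
stmt 3: z := z - 3  -- replace 1 occurrence(s) of z with (z - 3)
  => ( z - 3 ) <= 1
stmt 2: x := z + 2  -- replace 0 occurrence(s) of x with (z + 2)
  => ( z - 3 ) <= 1
stmt 1: z := y * z  -- replace 1 occurrence(s) of z with (y * z)
  => ( ( y * z ) - 3 ) <= 1

Answer: ( ( y * z ) - 3 ) <= 1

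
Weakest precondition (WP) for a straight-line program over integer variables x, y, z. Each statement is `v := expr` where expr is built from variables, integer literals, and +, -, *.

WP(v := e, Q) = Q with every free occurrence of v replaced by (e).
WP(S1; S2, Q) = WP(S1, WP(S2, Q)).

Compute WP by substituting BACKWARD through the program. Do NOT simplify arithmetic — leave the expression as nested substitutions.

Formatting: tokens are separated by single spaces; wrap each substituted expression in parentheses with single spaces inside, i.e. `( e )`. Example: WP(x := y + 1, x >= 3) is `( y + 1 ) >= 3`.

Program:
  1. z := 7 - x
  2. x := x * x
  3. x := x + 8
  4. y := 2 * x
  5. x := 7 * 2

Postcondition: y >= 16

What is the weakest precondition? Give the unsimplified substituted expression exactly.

post: y >= 16
stmt 5: x := 7 * 2  -- replace 0 occurrence(s) of x with (7 * 2)
  => y >= 16
stmt 4: y := 2 * x  -- replace 1 occurrence(s) of y with (2 * x)
  => ( 2 * x ) >= 16
stmt 3: x := x + 8  -- replace 1 occurrence(s) of x with (x + 8)
  => ( 2 * ( x + 8 ) ) >= 16
stmt 2: x := x * x  -- replace 1 occurrence(s) of x with (x * x)
  => ( 2 * ( ( x * x ) + 8 ) ) >= 16
stmt 1: z := 7 - x  -- replace 0 occurrence(s) of z with (7 - x)
  => ( 2 * ( ( x * x ) + 8 ) ) >= 16

Answer: ( 2 * ( ( x * x ) + 8 ) ) >= 16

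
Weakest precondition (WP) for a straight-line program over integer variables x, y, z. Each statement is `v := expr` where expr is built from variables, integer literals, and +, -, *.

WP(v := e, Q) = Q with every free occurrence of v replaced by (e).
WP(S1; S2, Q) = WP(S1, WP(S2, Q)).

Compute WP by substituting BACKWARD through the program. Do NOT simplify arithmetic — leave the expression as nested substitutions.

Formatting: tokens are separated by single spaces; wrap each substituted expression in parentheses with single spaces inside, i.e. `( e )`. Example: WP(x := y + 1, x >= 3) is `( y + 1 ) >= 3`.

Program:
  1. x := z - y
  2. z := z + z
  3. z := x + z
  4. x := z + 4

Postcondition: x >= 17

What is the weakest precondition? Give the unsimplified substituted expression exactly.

Answer: ( ( ( z - y ) + ( z + z ) ) + 4 ) >= 17

Derivation:
post: x >= 17
stmt 4: x := z + 4  -- replace 1 occurrence(s) of x with (z + 4)
  => ( z + 4 ) >= 17
stmt 3: z := x + z  -- replace 1 occurrence(s) of z with (x + z)
  => ( ( x + z ) + 4 ) >= 17
stmt 2: z := z + z  -- replace 1 occurrence(s) of z with (z + z)
  => ( ( x + ( z + z ) ) + 4 ) >= 17
stmt 1: x := z - y  -- replace 1 occurrence(s) of x with (z - y)
  => ( ( ( z - y ) + ( z + z ) ) + 4 ) >= 17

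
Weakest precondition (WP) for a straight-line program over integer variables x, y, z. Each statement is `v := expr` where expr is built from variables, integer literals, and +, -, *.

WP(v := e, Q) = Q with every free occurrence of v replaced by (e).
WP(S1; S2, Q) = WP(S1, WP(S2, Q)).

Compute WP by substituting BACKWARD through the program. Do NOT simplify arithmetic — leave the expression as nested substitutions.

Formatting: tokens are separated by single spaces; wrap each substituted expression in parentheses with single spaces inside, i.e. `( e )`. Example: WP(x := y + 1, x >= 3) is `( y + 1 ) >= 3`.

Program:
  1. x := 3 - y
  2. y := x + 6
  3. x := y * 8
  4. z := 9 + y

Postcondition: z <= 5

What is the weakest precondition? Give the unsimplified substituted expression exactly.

Answer: ( 9 + ( ( 3 - y ) + 6 ) ) <= 5

Derivation:
post: z <= 5
stmt 4: z := 9 + y  -- replace 1 occurrence(s) of z with (9 + y)
  => ( 9 + y ) <= 5
stmt 3: x := y * 8  -- replace 0 occurrence(s) of x with (y * 8)
  => ( 9 + y ) <= 5
stmt 2: y := x + 6  -- replace 1 occurrence(s) of y with (x + 6)
  => ( 9 + ( x + 6 ) ) <= 5
stmt 1: x := 3 - y  -- replace 1 occurrence(s) of x with (3 - y)
  => ( 9 + ( ( 3 - y ) + 6 ) ) <= 5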